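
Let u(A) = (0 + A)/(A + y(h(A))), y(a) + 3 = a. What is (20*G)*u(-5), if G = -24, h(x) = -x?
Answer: -800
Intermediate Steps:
y(a) = -3 + a
u(A) = -A/3 (u(A) = (0 + A)/(A + (-3 - A)) = A/(-3) = A*(-⅓) = -A/3)
(20*G)*u(-5) = (20*(-24))*(-⅓*(-5)) = -480*5/3 = -800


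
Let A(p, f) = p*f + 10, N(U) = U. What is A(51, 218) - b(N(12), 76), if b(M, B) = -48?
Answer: 11176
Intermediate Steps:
A(p, f) = 10 + f*p (A(p, f) = f*p + 10 = 10 + f*p)
A(51, 218) - b(N(12), 76) = (10 + 218*51) - 1*(-48) = (10 + 11118) + 48 = 11128 + 48 = 11176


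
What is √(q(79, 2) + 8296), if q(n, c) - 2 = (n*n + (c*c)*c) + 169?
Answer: 2*√3679 ≈ 121.31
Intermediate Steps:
q(n, c) = 171 + c³ + n² (q(n, c) = 2 + ((n*n + (c*c)*c) + 169) = 2 + ((n² + c²*c) + 169) = 2 + ((n² + c³) + 169) = 2 + ((c³ + n²) + 169) = 2 + (169 + c³ + n²) = 171 + c³ + n²)
√(q(79, 2) + 8296) = √((171 + 2³ + 79²) + 8296) = √((171 + 8 + 6241) + 8296) = √(6420 + 8296) = √14716 = 2*√3679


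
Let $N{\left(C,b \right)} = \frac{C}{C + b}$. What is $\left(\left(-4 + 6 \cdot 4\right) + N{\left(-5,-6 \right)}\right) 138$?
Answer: $\frac{31050}{11} \approx 2822.7$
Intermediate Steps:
$\left(\left(-4 + 6 \cdot 4\right) + N{\left(-5,-6 \right)}\right) 138 = \left(\left(-4 + 6 \cdot 4\right) - \frac{5}{-5 - 6}\right) 138 = \left(\left(-4 + 24\right) - \frac{5}{-11}\right) 138 = \left(20 - - \frac{5}{11}\right) 138 = \left(20 + \frac{5}{11}\right) 138 = \frac{225}{11} \cdot 138 = \frac{31050}{11}$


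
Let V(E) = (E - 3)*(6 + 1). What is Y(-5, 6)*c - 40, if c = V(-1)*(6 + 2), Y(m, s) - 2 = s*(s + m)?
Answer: -1832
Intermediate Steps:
V(E) = -21 + 7*E (V(E) = (-3 + E)*7 = -21 + 7*E)
Y(m, s) = 2 + s*(m + s) (Y(m, s) = 2 + s*(s + m) = 2 + s*(m + s))
c = -224 (c = (-21 + 7*(-1))*(6 + 2) = (-21 - 7)*8 = -28*8 = -224)
Y(-5, 6)*c - 40 = (2 + 6² - 5*6)*(-224) - 40 = (2 + 36 - 30)*(-224) - 40 = 8*(-224) - 40 = -1792 - 40 = -1832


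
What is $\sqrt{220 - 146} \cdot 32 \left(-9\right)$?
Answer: $- 288 \sqrt{74} \approx -2477.5$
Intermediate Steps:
$\sqrt{220 - 146} \cdot 32 \left(-9\right) = \sqrt{74} \left(-288\right) = - 288 \sqrt{74}$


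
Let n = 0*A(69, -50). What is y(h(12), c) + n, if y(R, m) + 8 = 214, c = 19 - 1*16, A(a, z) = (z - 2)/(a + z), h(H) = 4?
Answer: 206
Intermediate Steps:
A(a, z) = (-2 + z)/(a + z)
c = 3 (c = 19 - 16 = 3)
y(R, m) = 206 (y(R, m) = -8 + 214 = 206)
n = 0 (n = 0*((-2 - 50)/(69 - 50)) = 0*(-52/19) = 0)
y(h(12), c) + n = 206 + 0 = 206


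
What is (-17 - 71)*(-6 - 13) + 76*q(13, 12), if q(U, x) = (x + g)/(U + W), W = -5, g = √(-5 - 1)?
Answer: 1786 + 19*I*√6/2 ≈ 1786.0 + 23.27*I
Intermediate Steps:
g = I*√6 (g = √(-6) = I*√6 ≈ 2.4495*I)
q(U, x) = (x + I*√6)/(-5 + U) (q(U, x) = (x + I*√6)/(U - 5) = (x + I*√6)/(-5 + U))
(-17 - 71)*(-6 - 13) + 76*q(13, 12) = (-17 - 71)*(-6 - 13) + 76*((12 + I*√6)/(-5 + 13)) = -88*(-19) + 76*((12 + I*√6)/8) = 1672 + 76*((12 + I*√6)/8) = 1672 + 76*(3/2 + I*√6/8) = 1672 + (114 + 19*I*√6/2) = 1786 + 19*I*√6/2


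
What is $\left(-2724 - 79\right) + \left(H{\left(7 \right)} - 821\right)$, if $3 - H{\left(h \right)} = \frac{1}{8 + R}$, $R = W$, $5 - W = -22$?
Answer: $- \frac{126736}{35} \approx -3621.0$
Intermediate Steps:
$W = 27$ ($W = 5 - -22 = 5 + 22 = 27$)
$R = 27$
$H{\left(h \right)} = \frac{104}{35}$ ($H{\left(h \right)} = 3 - \frac{1}{8 + 27} = 3 - \frac{1}{35} = \frac{104}{35}$)
$\left(-2724 - 79\right) + \left(H{\left(7 \right)} - 821\right) = \left(-2724 - 79\right) + \left(\frac{104}{35} - 821\right) = \left(-2724 + \left(-809 + 730\right)\right) - \frac{28631}{35} = \left(-2724 - 79\right) - \frac{28631}{35} = -2803 - \frac{28631}{35} = - \frac{126736}{35}$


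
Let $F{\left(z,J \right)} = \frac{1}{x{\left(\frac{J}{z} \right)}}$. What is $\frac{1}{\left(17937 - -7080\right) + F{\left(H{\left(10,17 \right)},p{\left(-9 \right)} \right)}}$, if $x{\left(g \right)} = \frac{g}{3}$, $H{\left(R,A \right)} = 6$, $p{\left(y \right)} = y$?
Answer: $\frac{1}{25015} \approx 3.9976 \cdot 10^{-5}$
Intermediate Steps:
$x{\left(g \right)} = \frac{g}{3}$ ($x{\left(g \right)} = g \frac{1}{3} = \frac{g}{3}$)
$F{\left(z,J \right)} = \frac{3 z}{J}$ ($F{\left(z,J \right)} = \frac{1}{\frac{1}{3} \frac{J}{z}} = \frac{1}{\frac{1}{3} J \frac{1}{z}} = \frac{3 z}{J}$)
$\frac{1}{\left(17937 - -7080\right) + F{\left(H{\left(10,17 \right)},p{\left(-9 \right)} \right)}} = \frac{1}{\left(17937 - -7080\right) + 3 \cdot 6 \frac{1}{-9}} = \frac{1}{\left(17937 + 7080\right) + 3 \cdot 6 \left(- \frac{1}{9}\right)} = \frac{1}{25017 - 2} = \frac{1}{25015}$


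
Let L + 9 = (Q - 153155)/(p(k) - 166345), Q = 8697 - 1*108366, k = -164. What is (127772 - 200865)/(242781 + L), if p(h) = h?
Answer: -12170642337/40423975772 ≈ -0.30107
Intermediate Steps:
Q = -99669 (Q = 8697 - 108366 = -99669)
L = -1245757/166509 (L = -9 + (-99669 - 153155)/(-164 - 166345) = -9 - 252824/(-166509) = -9 - 252824*(-1/166509) = -9 + 252824/166509 = -1245757/166509 ≈ -7.4816)
(127772 - 200865)/(242781 + L) = (127772 - 200865)/(242781 - 1245757/166509) = -73093/40423975772/166509 = -73093*166509/40423975772 = -12170642337/40423975772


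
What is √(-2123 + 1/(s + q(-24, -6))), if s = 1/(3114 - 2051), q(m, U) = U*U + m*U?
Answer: 14*I*√396559962730/191341 ≈ 46.076*I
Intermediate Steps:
q(m, U) = U² + U*m
s = 1/1063 ≈ 0.00094073
√(-2123 + 1/(s + q(-24, -6))) = √(-2123 + 1/(1/1063 - 6*(-6 - 24))) = √(-2123 + 1/(1/1063 - 6*(-30))) = √(-2123 + 1/(1/1063 + 180)) = √(-2123 + 1/(191341/1063)) = √(-2123 + 1063/191341) = √(-406215880/191341) = 14*I*√396559962730/191341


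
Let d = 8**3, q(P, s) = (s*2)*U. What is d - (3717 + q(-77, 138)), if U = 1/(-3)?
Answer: -3113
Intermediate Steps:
U = -1/3 ≈ -0.33333
q(P, s) = -2*s/3 (q(P, s) = (s*2)*(-1/3) = (2*s)*(-1/3) = -2*s/3)
d = 512
d - (3717 + q(-77, 138)) = 512 - (3717 - 2/3*138) = 512 - (3717 - 92) = 512 - 1*3625 = 512 - 3625 = -3113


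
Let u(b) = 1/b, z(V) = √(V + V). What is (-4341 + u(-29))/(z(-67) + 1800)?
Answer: -113301000/46981943 + 62945*I*√134/46981943 ≈ -2.4116 + 0.015509*I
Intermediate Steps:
z(V) = √2*√V (z(V) = √(2*V) = √2*√V)
(-4341 + u(-29))/(z(-67) + 1800) = (-4341 + 1/(-29))/(√2*√(-67) + 1800) = (-4341 - 1/29)/(√2*(I*√67) + 1800) = -125890/(29*(I*√134 + 1800)) = -125890/(29*(1800 + I*√134))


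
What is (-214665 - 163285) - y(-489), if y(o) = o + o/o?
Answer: -377462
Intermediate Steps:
y(o) = 1 + o (y(o) = o + 1 = 1 + o)
(-214665 - 163285) - y(-489) = (-214665 - 163285) - (1 - 489) = -377950 - 1*(-488) = -377950 + 488 = -377462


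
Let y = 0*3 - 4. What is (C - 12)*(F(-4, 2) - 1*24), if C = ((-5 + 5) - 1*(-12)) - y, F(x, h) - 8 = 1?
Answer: -60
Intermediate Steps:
F(x, h) = 9 (F(x, h) = 8 + 1 = 9)
y = -4 (y = 0 - 4 = -4)
C = 16 (C = ((-5 + 5) - 1*(-12)) - 1*(-4) = (0 + 12) + 4 = 12 + 4 = 16)
(C - 12)*(F(-4, 2) - 1*24) = (16 - 12)*(9 - 1*24) = 4*(9 - 24) = 4*(-15) = -60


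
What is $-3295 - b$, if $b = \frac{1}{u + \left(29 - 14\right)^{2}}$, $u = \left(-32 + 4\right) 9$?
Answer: $- \frac{88964}{27} \approx -3295.0$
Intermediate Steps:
$u = -252$ ($u = \left(-28\right) 9 = -252$)
$b = - \frac{1}{27}$ ($b = \frac{1}{-252 + \left(29 - 14\right)^{2}} = \frac{1}{-252 + 15^{2}} = \frac{1}{-252 + 225} = \frac{1}{-27} = - \frac{1}{27} \approx -0.037037$)
$-3295 - b = -3295 - - \frac{1}{27} = -3295 + \frac{1}{27} = - \frac{88964}{27}$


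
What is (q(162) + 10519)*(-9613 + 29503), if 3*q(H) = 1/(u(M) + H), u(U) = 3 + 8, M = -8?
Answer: 36195570060/173 ≈ 2.0922e+8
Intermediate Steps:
u(U) = 11
q(H) = 1/(3*(11 + H))
(q(162) + 10519)*(-9613 + 29503) = (1/(3*(11 + 162)) + 10519)*(-9613 + 29503) = ((⅓)/173 + 10519)*19890 = ((⅓)*(1/173) + 10519)*19890 = (1/519 + 10519)*19890 = (5459362/519)*19890 = 36195570060/173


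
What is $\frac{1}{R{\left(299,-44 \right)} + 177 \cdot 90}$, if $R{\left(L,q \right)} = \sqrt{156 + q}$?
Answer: $\frac{7965}{126882394} - \frac{\sqrt{7}}{63441197} \approx 6.2733 \cdot 10^{-5}$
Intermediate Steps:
$\frac{1}{R{\left(299,-44 \right)} + 177 \cdot 90} = \frac{1}{\sqrt{156 - 44} + 177 \cdot 90} = \frac{1}{\sqrt{112} + 15930} = \frac{1}{4 \sqrt{7} + 15930} = \frac{1}{15930 + 4 \sqrt{7}}$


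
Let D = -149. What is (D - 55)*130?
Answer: -26520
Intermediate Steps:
(D - 55)*130 = (-149 - 55)*130 = -204*130 = -26520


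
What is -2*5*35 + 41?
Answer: -309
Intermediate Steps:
-2*5*35 + 41 = -10*35 + 41 = -350 + 41 = -309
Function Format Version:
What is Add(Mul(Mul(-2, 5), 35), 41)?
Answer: -309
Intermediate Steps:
Add(Mul(Mul(-2, 5), 35), 41) = Add(Mul(-10, 35), 41) = Add(-350, 41) = -309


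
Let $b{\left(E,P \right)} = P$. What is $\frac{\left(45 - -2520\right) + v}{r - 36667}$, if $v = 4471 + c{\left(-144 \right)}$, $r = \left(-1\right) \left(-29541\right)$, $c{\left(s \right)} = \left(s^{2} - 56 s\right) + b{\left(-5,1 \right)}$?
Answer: $- \frac{35837}{7126} \approx -5.029$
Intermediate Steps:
$c{\left(s \right)} = 1 + s^{2} - 56 s$ ($c{\left(s \right)} = \left(s^{2} - 56 s\right) + 1 = 1 + s^{2} - 56 s$)
$r = 29541$
$v = 33272$ ($v = 4471 + \left(1 + \left(-144\right)^{2} - -8064\right) = 4471 + \left(1 + 20736 + 8064\right) = 4471 + 28801 = 33272$)
$\frac{\left(45 - -2520\right) + v}{r - 36667} = \frac{\left(45 - -2520\right) + 33272}{29541 - 36667} = \frac{\left(45 + 2520\right) + 33272}{-7126} = \left(2565 + 33272\right) \left(- \frac{1}{7126}\right) = 35837 \left(- \frac{1}{7126}\right) = - \frac{35837}{7126}$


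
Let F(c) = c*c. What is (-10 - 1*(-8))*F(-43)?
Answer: -3698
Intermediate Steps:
F(c) = c²
(-10 - 1*(-8))*F(-43) = (-10 - 1*(-8))*(-43)² = (-10 + 8)*1849 = -2*1849 = -3698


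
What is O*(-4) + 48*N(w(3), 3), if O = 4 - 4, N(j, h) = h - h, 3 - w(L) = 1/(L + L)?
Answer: 0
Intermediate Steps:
w(L) = 3 - 1/(2*L) (w(L) = 3 - 1/(L + L) = 3 - 1/(2*L))
N(j, h) = 0
O = 0
O*(-4) + 48*N(w(3), 3) = 0*(-4) + 48*0 = 0 + 0 = 0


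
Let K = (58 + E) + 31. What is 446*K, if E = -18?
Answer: 31666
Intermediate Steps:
K = 71 (K = (58 - 18) + 31 = 40 + 31 = 71)
446*K = 446*71 = 31666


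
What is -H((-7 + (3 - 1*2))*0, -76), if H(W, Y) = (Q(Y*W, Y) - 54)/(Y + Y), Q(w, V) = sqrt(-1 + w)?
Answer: -27/76 + I/152 ≈ -0.35526 + 0.0065789*I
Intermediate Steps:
H(W, Y) = (-54 + sqrt(-1 + W*Y))/(2*Y) (H(W, Y) = (sqrt(-1 + Y*W) - 54)/(Y + Y) = (sqrt(-1 + W*Y) - 54)/((2*Y)) = (-54 + sqrt(-1 + W*Y))*(1/(2*Y)) = (-54 + sqrt(-1 + W*Y))/(2*Y))
-H((-7 + (3 - 1*2))*0, -76) = -(-54 + sqrt(-1 + ((-7 + (3 - 1*2))*0)*(-76)))/(2*(-76)) = -(-1)*(-54 + sqrt(-1 + ((-7 + (3 - 2))*0)*(-76)))/(2*76) = -(-1)*(-54 + sqrt(-1 + ((-7 + 1)*0)*(-76)))/(2*76) = -(-1)*(-54 + sqrt(-1 - 6*0*(-76)))/(2*76) = -(-1)*(-54 + sqrt(-1 + 0*(-76)))/(2*76) = -(-1)*(-54 + sqrt(-1 + 0))/(2*76) = -(-1)*(-54 + sqrt(-1))/(2*76) = -(-1)*(-54 + I)/(2*76) = -(27/76 - I/152) = -27/76 + I/152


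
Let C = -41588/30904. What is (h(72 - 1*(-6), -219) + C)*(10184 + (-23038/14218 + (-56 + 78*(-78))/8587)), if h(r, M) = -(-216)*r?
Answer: 2609608981596680539/15213985118 ≈ 1.7153e+8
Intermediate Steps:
C = -10397/7726 (C = -41588*1/30904 = -10397/7726 ≈ -1.3457)
h(r, M) = 216*r
(h(72 - 1*(-6), -219) + C)*(10184 + (-23038/14218 + (-56 + 78*(-78))/8587)) = (216*(72 - 1*(-6)) - 10397/7726)*(10184 + (-23038/14218 + (-56 + 78*(-78))/8587)) = (216*(72 + 6) - 10397/7726)*(10184 + (-23038*1/14218 + (-56 - 6084)*(1/8587))) = (216*78 - 10397/7726)*(10184 + (-11519/7109 - 6140*1/8587)) = (16848 - 10397/7726)*(10184 + (-11519/7109 - 6140/8587)) = 130157251*(10184 - 142562913/61044983)/7726 = (130157251/7726)*(621539543959/61044983) = 2609608981596680539/15213985118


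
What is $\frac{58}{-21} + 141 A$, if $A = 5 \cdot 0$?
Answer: $- \frac{58}{21} \approx -2.7619$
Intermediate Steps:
$A = 0$
$\frac{58}{-21} + 141 A = \frac{58}{-21} + 141 \cdot 0 = 58 \left(- \frac{1}{21}\right) + 0 = - \frac{58}{21} + 0 = - \frac{58}{21}$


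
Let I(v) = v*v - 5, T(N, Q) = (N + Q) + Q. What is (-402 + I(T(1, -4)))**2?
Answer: 128164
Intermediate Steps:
T(N, Q) = N + 2*Q
I(v) = -5 + v**2 (I(v) = v**2 - 5 = -5 + v**2)
(-402 + I(T(1, -4)))**2 = (-402 + (-5 + (1 + 2*(-4))**2))**2 = (-402 + (-5 + (1 - 8)**2))**2 = (-402 + (-5 + (-7)**2))**2 = (-402 + (-5 + 49))**2 = (-402 + 44)**2 = (-358)**2 = 128164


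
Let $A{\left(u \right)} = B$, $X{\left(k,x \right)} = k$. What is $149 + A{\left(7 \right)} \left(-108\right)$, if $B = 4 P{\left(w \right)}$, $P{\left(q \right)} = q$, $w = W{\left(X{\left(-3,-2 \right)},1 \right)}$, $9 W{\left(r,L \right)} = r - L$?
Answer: $341$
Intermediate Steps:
$W{\left(r,L \right)} = - \frac{L}{9} + \frac{r}{9}$ ($W{\left(r,L \right)} = \frac{r - L}{9} = - \frac{L}{9} + \frac{r}{9}$)
$w = - \frac{4}{9}$ ($w = \left(- \frac{1}{9}\right) 1 + \frac{1}{9} \left(-3\right) = - \frac{1}{9} - \frac{1}{3} = - \frac{4}{9} \approx -0.44444$)
$B = - \frac{16}{9}$ ($B = 4 \left(- \frac{4}{9}\right) = - \frac{16}{9} \approx -1.7778$)
$A{\left(u \right)} = - \frac{16}{9}$
$149 + A{\left(7 \right)} \left(-108\right) = 149 - -192 = 149 + 192 = 341$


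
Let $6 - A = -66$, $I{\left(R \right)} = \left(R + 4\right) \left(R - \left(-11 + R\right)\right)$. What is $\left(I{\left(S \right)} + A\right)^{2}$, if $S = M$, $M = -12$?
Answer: $256$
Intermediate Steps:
$S = -12$
$I{\left(R \right)} = 44 + 11 R$ ($I{\left(R \right)} = \left(4 + R\right) 11 = 44 + 11 R$)
$A = 72$ ($A = 6 - -66 = 6 + 66 = 72$)
$\left(I{\left(S \right)} + A\right)^{2} = \left(\left(44 + 11 \left(-12\right)\right) + 72\right)^{2} = \left(\left(44 - 132\right) + 72\right)^{2} = \left(-88 + 72\right)^{2} = \left(-16\right)^{2} = 256$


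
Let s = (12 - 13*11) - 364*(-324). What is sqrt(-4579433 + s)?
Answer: 2*I*sqrt(1115407) ≈ 2112.3*I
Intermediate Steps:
s = 117805 (s = (12 - 143) + 117936 = -131 + 117936 = 117805)
sqrt(-4579433 + s) = sqrt(-4579433 + 117805) = sqrt(-4461628) = 2*I*sqrt(1115407)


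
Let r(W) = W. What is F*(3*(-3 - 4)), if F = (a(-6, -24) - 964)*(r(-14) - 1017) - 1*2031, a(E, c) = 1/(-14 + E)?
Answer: -416599911/20 ≈ -2.0830e+7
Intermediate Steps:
F = 19838091/20 (F = (1/(-14 - 6) - 964)*(-14 - 1017) - 1*2031 = (1/(-20) - 964)*(-1031) - 2031 = (-1/20 - 964)*(-1031) - 2031 = -19281/20*(-1031) - 2031 = 19878711/20 - 2031 = 19838091/20 ≈ 9.9190e+5)
F*(3*(-3 - 4)) = 19838091*(3*(-3 - 4))/20 = 19838091*(3*(-7))/20 = (19838091/20)*(-21) = -416599911/20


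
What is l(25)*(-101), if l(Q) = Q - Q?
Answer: 0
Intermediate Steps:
l(Q) = 0
l(25)*(-101) = 0*(-101) = 0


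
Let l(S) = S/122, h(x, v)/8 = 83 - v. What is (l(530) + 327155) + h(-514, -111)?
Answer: 20051392/61 ≈ 3.2871e+5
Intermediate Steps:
h(x, v) = 664 - 8*v (h(x, v) = 8*(83 - v) = 664 - 8*v)
l(S) = S/122 (l(S) = S*(1/122) = S/122)
(l(530) + 327155) + h(-514, -111) = ((1/122)*530 + 327155) + (664 - 8*(-111)) = (265/61 + 327155) + (664 + 888) = 19956720/61 + 1552 = 20051392/61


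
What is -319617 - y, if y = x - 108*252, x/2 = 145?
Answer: -292691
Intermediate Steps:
x = 290 (x = 2*145 = 290)
y = -26926 (y = 290 - 108*252 = 290 - 27216 = -26926)
-319617 - y = -319617 - 1*(-26926) = -319617 + 26926 = -292691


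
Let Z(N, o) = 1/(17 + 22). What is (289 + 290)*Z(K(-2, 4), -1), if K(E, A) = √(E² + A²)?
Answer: 193/13 ≈ 14.846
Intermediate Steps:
K(E, A) = √(A² + E²)
Z(N, o) = 1/39
(289 + 290)*Z(K(-2, 4), -1) = (289 + 290)*(1/39) = 579*(1/39) = 193/13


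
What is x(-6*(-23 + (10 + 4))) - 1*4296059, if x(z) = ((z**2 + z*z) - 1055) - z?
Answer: -4291336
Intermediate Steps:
x(z) = -1055 - z + 2*z**2 (x(z) = ((z**2 + z**2) - 1055) - z = (2*z**2 - 1055) - z = (-1055 + 2*z**2) - z = -1055 - z + 2*z**2)
x(-6*(-23 + (10 + 4))) - 1*4296059 = (-1055 - (-6)*(-23 + (10 + 4)) + 2*(-6*(-23 + (10 + 4)))**2) - 1*4296059 = (-1055 - (-6)*(-23 + 14) + 2*(-6*(-23 + 14))**2) - 4296059 = (-1055 - (-6)*(-9) + 2*(-6*(-9))**2) - 4296059 = (-1055 - 1*54 + 2*54**2) - 4296059 = (-1055 - 54 + 2*2916) - 4296059 = (-1055 - 54 + 5832) - 4296059 = 4723 - 4296059 = -4291336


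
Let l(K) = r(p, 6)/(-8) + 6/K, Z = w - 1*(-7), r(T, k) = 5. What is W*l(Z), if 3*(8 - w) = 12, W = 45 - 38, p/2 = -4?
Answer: -49/88 ≈ -0.55682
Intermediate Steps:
p = -8 (p = 2*(-4) = -8)
W = 7
w = 4 (w = 8 - 1/3*12 = 8 - 4 = 4)
Z = 11 (Z = 4 - 1*(-7) = 4 + 7 = 11)
l(K) = -5/8 + 6/K (l(K) = 5/(-8) + 6/K = 5*(-1/8) + 6/K = -5/8 + 6/K)
W*l(Z) = 7*(-5/8 + 6/11) = 7*(-7/88) = -49/88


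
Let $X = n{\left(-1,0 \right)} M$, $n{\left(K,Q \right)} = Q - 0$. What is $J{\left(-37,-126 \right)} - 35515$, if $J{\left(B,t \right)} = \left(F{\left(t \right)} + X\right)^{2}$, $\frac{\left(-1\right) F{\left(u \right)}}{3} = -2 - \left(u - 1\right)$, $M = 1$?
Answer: $105110$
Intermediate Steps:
$n{\left(K,Q \right)} = Q$ ($n{\left(K,Q \right)} = Q + 0 = Q$)
$X = 0$ ($X = 0 \cdot 1 = 0$)
$F{\left(u \right)} = 3 + 3 u$ ($F{\left(u \right)} = - 3 \left(-2 - \left(u - 1\right)\right) = - 3 \left(-2 - \left(-1 + u\right)\right) = - 3 \left(-1 - u\right) = 3 + 3 u$)
$J{\left(B,t \right)} = \left(3 + 3 t\right)^{2}$ ($J{\left(B,t \right)} = \left(\left(3 + 3 t\right) + 0\right)^{2} = \left(3 + 3 t\right)^{2}$)
$J{\left(-37,-126 \right)} - 35515 = 9 \left(1 - 126\right)^{2} - 35515 = 9 \left(-125\right)^{2} - 35515 = 9 \cdot 15625 - 35515 = 140625 - 35515 = 105110$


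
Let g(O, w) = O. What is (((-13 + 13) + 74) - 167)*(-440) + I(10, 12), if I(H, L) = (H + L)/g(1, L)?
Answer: 40942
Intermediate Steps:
I(H, L) = H + L (I(H, L) = (H + L)/1 = (H + L)*1 = H + L)
(((-13 + 13) + 74) - 167)*(-440) + I(10, 12) = (((-13 + 13) + 74) - 167)*(-440) + (10 + 12) = ((0 + 74) - 167)*(-440) + 22 = (74 - 167)*(-440) + 22 = -93*(-440) + 22 = 40920 + 22 = 40942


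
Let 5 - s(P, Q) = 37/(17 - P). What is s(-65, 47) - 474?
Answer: -38495/82 ≈ -469.45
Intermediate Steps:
s(P, Q) = 5 - 37/(17 - P)
s(-65, 47) - 474 = (-48 + 5*(-65))/(-17 - 65) - 474 = (-48 - 325)/(-82) - 474 = -1/82*(-373) - 474 = 373/82 - 474 = -38495/82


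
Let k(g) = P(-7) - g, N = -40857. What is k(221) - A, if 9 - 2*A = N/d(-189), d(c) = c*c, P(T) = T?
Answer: -2775187/11907 ≈ -233.07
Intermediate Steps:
d(c) = c**2
k(g) = -7 - g
A = 60391/11907 (A = 9/2 - (-40857)/(2*((-189)**2)) = 9/2 - (-40857)/(2*35721) = 9/2 - 1/2*(-13619/11907) = 9/2 + 13619/23814 = 60391/11907 ≈ 5.0719)
k(221) - A = (-7 - 1*221) - 1*60391/11907 = (-7 - 221) - 60391/11907 = -228 - 60391/11907 = -2775187/11907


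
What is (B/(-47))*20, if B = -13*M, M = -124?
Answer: -32240/47 ≈ -685.96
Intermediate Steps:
B = 1612 (B = -13*(-124) = 1612)
(B/(-47))*20 = (1612/(-47))*20 = (1612*(-1/47))*20 = -1612/47*20 = -32240/47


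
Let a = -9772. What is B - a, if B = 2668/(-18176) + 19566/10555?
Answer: 468765749959/47961920 ≈ 9773.7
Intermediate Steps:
B = 81867719/47961920 (B = 2668*(-1/18176) + 19566*(1/10555) = -667/4544 + 19566/10555 = 81867719/47961920 ≈ 1.7069)
B - a = 81867719/47961920 - 1*(-9772) = 81867719/47961920 + 9772 = 468765749959/47961920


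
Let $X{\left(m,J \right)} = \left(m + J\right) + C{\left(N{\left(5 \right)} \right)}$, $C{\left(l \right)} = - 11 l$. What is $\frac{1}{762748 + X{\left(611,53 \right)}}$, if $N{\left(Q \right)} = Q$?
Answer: $\frac{1}{763357} \approx 1.31 \cdot 10^{-6}$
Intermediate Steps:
$X{\left(m,J \right)} = -55 + J + m$ ($X{\left(m,J \right)} = \left(m + J\right) - 55 = \left(J + m\right) - 55 = -55 + J + m$)
$\frac{1}{762748 + X{\left(611,53 \right)}} = \frac{1}{762748 + \left(-55 + 53 + 611\right)} = \frac{1}{762748 + 609} = \frac{1}{763357}$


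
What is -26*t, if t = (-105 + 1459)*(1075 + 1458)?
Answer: -89171732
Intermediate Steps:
t = 3429682 (t = 1354*2533 = 3429682)
-26*t = -26*3429682 = -89171732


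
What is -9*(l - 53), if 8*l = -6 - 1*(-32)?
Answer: 1791/4 ≈ 447.75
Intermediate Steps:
l = 13/4 (l = (-6 - 1*(-32))/8 = (-6 + 32)/8 = (⅛)*26 = 13/4 ≈ 3.2500)
-9*(l - 53) = -9*(13/4 - 53) = -9*(-199/4) = 1791/4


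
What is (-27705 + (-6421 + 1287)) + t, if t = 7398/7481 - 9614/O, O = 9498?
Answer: -1166680814756/35527269 ≈ -32839.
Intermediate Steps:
t = -828065/35527269 (t = 7398/7481 - 9614/9498 = 7398*(1/7481) - 9614*1/9498 = 7398/7481 - 4807/4749 = -828065/35527269 ≈ -0.023308)
(-27705 + (-6421 + 1287)) + t = (-27705 + (-6421 + 1287)) - 828065/35527269 = (-27705 - 5134) - 828065/35527269 = -32839 - 828065/35527269 = -1166680814756/35527269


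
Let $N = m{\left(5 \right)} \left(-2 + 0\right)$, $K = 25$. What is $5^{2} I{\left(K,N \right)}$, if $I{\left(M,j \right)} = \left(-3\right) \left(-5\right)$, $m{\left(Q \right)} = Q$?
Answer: $375$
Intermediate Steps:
$N = -10$ ($N = 5 \left(-2 + 0\right) = 5 \left(-2\right) = -10$)
$I{\left(M,j \right)} = 15$
$5^{2} I{\left(K,N \right)} = 5^{2} \cdot 15 = 25 \cdot 15 = 375$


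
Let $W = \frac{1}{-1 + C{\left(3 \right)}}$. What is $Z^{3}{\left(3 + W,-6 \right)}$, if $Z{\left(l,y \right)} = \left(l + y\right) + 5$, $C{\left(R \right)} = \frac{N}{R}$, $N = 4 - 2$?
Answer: $-1$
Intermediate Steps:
$N = 2$
$C{\left(R \right)} = \frac{2}{R}$
$W = -3$ ($W = \frac{1}{-1 + \frac{2}{3}} = \frac{1}{- \frac{1}{3}} = -3$)
$Z{\left(l,y \right)} = 5 + l + y$
$Z^{3}{\left(3 + W,-6 \right)} = \left(5 + \left(3 - 3\right) - 6\right)^{3} = \left(5 + 0 - 6\right)^{3} = \left(-1\right)^{3} = -1$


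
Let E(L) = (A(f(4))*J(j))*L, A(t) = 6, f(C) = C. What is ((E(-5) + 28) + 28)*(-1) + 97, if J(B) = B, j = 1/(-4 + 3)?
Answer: 11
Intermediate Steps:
j = -1 (j = 1/(-1) = -1)
E(L) = -6*L (E(L) = (6*(-1))*L = -6*L)
((E(-5) + 28) + 28)*(-1) + 97 = ((-6*(-5) + 28) + 28)*(-1) + 97 = ((30 + 28) + 28)*(-1) + 97 = (58 + 28)*(-1) + 97 = 86*(-1) + 97 = -86 + 97 = 11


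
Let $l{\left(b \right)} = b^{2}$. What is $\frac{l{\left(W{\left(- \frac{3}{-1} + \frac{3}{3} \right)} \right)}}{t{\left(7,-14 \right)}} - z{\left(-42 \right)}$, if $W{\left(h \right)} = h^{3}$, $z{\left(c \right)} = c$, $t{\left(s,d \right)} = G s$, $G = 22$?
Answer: $\frac{5282}{77} \approx 68.597$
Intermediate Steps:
$t{\left(s,d \right)} = 22 s$
$\frac{l{\left(W{\left(- \frac{3}{-1} + \frac{3}{3} \right)} \right)}}{t{\left(7,-14 \right)}} - z{\left(-42 \right)} = \frac{\left(\left(- \frac{3}{-1} + \frac{3}{3}\right)^{3}\right)^{2}}{22 \cdot 7} - -42 = \frac{\left(\left(\left(-3\right) \left(-1\right) + 3 \cdot \frac{1}{3}\right)^{3}\right)^{2}}{154} + 42 = \left(\left(3 + 1\right)^{3}\right)^{2} \cdot \frac{1}{154} + 42 = \left(4^{3}\right)^{2} \cdot \frac{1}{154} + 42 = 64^{2} \cdot \frac{1}{154} + 42 = 4096 \cdot \frac{1}{154} + 42 = \frac{2048}{77} + 42 = \frac{5282}{77}$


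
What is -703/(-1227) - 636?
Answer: -779669/1227 ≈ -635.43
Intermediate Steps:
-703/(-1227) - 636 = -1/1227*(-703) - 636 = 703/1227 - 636 = -779669/1227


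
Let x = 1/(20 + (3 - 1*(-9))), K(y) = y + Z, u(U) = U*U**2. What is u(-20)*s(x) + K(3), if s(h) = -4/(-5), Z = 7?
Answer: -6390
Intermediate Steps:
u(U) = U**3
K(y) = 7 + y (K(y) = y + 7 = 7 + y)
x = 1/32 (x = 1/(20 + (3 + 9)) = 1/(20 + 12) = 1/32 ≈ 0.031250)
s(h) = 4/5 (s(h) = -4*(-1/5) = 4/5)
u(-20)*s(x) + K(3) = (-20)**3*(4/5) + (7 + 3) = -8000*4/5 + 10 = -6400 + 10 = -6390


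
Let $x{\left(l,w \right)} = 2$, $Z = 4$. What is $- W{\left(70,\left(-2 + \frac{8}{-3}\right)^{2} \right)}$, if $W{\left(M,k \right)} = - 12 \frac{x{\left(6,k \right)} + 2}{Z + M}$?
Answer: $\frac{24}{37} \approx 0.64865$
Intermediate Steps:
$W{\left(M,k \right)} = - \frac{48}{4 + M}$ ($W{\left(M,k \right)} = - 12 \frac{2 + 2}{4 + M} = - 12 \frac{4}{4 + M} = - \frac{48}{4 + M}$)
$- W{\left(70,\left(-2 + \frac{8}{-3}\right)^{2} \right)} = - \frac{-48}{4 + 70} = - \frac{-48}{74} = \left(-1\right) \left(- \frac{24}{37}\right) = \frac{24}{37}$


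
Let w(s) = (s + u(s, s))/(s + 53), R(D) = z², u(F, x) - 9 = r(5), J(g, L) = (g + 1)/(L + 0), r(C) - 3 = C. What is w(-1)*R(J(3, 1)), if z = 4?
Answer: 64/13 ≈ 4.9231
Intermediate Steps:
r(C) = 3 + C
J(g, L) = (1 + g)/L
u(F, x) = 17 (u(F, x) = 9 + (3 + 5) = 9 + 8 = 17)
R(D) = 16 (R(D) = 4² = 16)
w(s) = (17 + s)/(53 + s) (w(s) = (s + 17)/(s + 53) = (17 + s)/(53 + s))
w(-1)*R(J(3, 1)) = ((17 - 1)/(53 - 1))*16 = (16/52)*16 = ((1/52)*16)*16 = (4/13)*16 = 64/13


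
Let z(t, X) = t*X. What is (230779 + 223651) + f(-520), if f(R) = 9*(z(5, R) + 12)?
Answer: 431138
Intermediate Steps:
z(t, X) = X*t
f(R) = 108 + 45*R (f(R) = 9*(R*5 + 12) = 9*(5*R + 12) = 9*(12 + 5*R) = 108 + 45*R)
(230779 + 223651) + f(-520) = (230779 + 223651) + (108 + 45*(-520)) = 454430 + (108 - 23400) = 454430 - 23292 = 431138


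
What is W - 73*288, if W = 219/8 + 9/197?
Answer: -33090609/1576 ≈ -20997.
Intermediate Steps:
W = 43215/1576 (W = 219*(⅛) + 9*(1/197) = 219/8 + 9/197 = 43215/1576 ≈ 27.421)
W - 73*288 = 43215/1576 - 73*288 = 43215/1576 - 21024 = -33090609/1576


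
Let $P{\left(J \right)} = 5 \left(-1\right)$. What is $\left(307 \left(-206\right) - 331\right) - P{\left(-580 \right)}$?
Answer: $-63568$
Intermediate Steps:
$P{\left(J \right)} = -5$
$\left(307 \left(-206\right) - 331\right) - P{\left(-580 \right)} = \left(307 \left(-206\right) - 331\right) - -5 = \left(-63242 - 331\right) + 5 = -63573 + 5 = -63568$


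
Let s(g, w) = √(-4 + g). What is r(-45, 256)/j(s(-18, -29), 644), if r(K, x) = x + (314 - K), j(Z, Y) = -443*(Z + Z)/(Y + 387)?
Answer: 634065*I*√22/19492 ≈ 152.58*I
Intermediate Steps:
j(Z, Y) = -886*Z/(387 + Y) (j(Z, Y) = -443*2*Z/(387 + Y) = -886*Z/(387 + Y))
r(K, x) = 314 + x - K
r(-45, 256)/j(s(-18, -29), 644) = (314 + 256 - 1*(-45))/((-886*√(-4 - 18)/(387 + 644))) = (314 + 256 + 45)/((-886*√(-22)/1031)) = 615/((-886*I*√22*1/1031)) = 615/((-886*I*√22/1031)) = 615*(1031*I*√22/19492) = 634065*I*√22/19492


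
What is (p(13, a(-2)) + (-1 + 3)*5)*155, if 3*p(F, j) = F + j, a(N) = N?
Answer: 6355/3 ≈ 2118.3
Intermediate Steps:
p(F, j) = F/3 + j/3 (p(F, j) = (F + j)/3 = F/3 + j/3)
(p(13, a(-2)) + (-1 + 3)*5)*155 = (((⅓)*13 + (⅓)*(-2)) + (-1 + 3)*5)*155 = ((13/3 - ⅔) + 2*5)*155 = (11/3 + 10)*155 = (41/3)*155 = 6355/3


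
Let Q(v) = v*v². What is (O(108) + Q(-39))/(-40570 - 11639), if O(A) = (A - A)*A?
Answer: 6591/5801 ≈ 1.1362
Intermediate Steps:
Q(v) = v³
O(A) = 0 (O(A) = 0*A = 0)
(O(108) + Q(-39))/(-40570 - 11639) = (0 + (-39)³)/(-40570 - 11639) = (0 - 59319)/(-52209) = -59319*(-1/52209) = 6591/5801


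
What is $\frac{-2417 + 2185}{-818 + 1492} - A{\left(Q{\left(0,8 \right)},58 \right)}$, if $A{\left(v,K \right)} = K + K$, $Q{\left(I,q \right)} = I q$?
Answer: $- \frac{39208}{337} \approx -116.34$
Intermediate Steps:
$A{\left(v,K \right)} = 2 K$
$\frac{-2417 + 2185}{-818 + 1492} - A{\left(Q{\left(0,8 \right)},58 \right)} = \frac{-2417 + 2185}{-818 + 1492} - 2 \cdot 58 = - \frac{232}{674} - 116 = \left(-232\right) \frac{1}{674} - 116 = - \frac{116}{337} - 116 = - \frac{39208}{337}$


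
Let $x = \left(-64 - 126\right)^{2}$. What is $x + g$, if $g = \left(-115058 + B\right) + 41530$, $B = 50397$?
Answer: $12969$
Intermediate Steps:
$x = 36100$ ($x = \left(-190\right)^{2} = 36100$)
$g = -23131$ ($g = \left(-115058 + 50397\right) + 41530 = -64661 + 41530 = -23131$)
$x + g = 36100 - 23131 = 12969$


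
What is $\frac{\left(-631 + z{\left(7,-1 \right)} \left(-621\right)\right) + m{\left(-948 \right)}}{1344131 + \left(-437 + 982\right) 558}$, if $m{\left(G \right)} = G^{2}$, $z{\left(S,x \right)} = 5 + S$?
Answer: $\frac{890621}{1648241} \approx 0.54035$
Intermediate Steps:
$\frac{\left(-631 + z{\left(7,-1 \right)} \left(-621\right)\right) + m{\left(-948 \right)}}{1344131 + \left(-437 + 982\right) 558} = \frac{\left(-631 + \left(5 + 7\right) \left(-621\right)\right) + \left(-948\right)^{2}}{1344131 + \left(-437 + 982\right) 558} = \frac{\left(-631 + 12 \left(-621\right)\right) + 898704}{1344131 + 545 \cdot 558} = \frac{\left(-631 - 7452\right) + 898704}{1344131 + 304110} = \frac{-8083 + 898704}{1648241} = 890621 \cdot \frac{1}{1648241} = \frac{890621}{1648241}$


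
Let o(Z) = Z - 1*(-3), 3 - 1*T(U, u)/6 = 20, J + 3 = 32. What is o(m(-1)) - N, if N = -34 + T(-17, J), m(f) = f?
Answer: 138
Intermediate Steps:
J = 29 (J = -3 + 32 = 29)
T(U, u) = -102 (T(U, u) = 18 - 6*20 = 18 - 120 = -102)
o(Z) = 3 + Z (o(Z) = Z + 3 = 3 + Z)
N = -136 (N = -34 - 102 = -136)
o(m(-1)) - N = (3 - 1) - 1*(-136) = 2 + 136 = 138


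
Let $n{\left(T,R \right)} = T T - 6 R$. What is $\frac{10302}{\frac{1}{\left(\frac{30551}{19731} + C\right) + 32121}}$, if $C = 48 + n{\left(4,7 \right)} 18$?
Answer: $\frac{2148045920188}{6577} \approx 3.266 \cdot 10^{8}$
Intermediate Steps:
$n{\left(T,R \right)} = T^{2} - 6 R$
$C = -420$ ($C = 48 + \left(4^{2} - 42\right) 18 = 48 + \left(16 - 42\right) 18 = 48 - 468 = -420$)
$\frac{10302}{\frac{1}{\left(\frac{30551}{19731} + C\right) + 32121}} = \frac{10302}{\frac{1}{\left(\frac{30551}{19731} - 420\right) + 32121}} = \frac{10302}{\frac{1}{- \frac{8256469}{19731} + 32121}} = \frac{10302}{\frac{1}{\frac{625522982}{19731}}} = \frac{10302}{\frac{19731}{625522982}} = 10302 \cdot \frac{625522982}{19731} = \frac{2148045920188}{6577}$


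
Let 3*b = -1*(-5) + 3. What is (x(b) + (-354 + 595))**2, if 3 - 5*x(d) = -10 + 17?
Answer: 1442401/25 ≈ 57696.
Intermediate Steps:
b = 8/3 (b = (-1*(-5) + 3)/3 = (5 + 3)/3 = (1/3)*8 = 8/3 ≈ 2.6667)
x(d) = -4/5 (x(d) = 3/5 - (-10 + 17)/5 = 3/5 - 1/5*7 = 3/5 - 7/5 = -4/5)
(x(b) + (-354 + 595))**2 = (-4/5 + (-354 + 595))**2 = (-4/5 + 241)**2 = (1201/5)**2 = 1442401/25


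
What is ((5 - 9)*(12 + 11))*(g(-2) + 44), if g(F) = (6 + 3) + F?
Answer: -4692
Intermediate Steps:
g(F) = 9 + F
((5 - 9)*(12 + 11))*(g(-2) + 44) = ((5 - 9)*(12 + 11))*((9 - 2) + 44) = (-4*23)*(7 + 44) = -92*51 = -4692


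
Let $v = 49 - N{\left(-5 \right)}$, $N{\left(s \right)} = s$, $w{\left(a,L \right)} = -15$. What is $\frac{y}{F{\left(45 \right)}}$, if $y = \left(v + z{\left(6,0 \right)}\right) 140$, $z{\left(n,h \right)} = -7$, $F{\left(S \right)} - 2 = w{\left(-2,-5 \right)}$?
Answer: $- \frac{6580}{13} \approx -506.15$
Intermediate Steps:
$F{\left(S \right)} = -13$ ($F{\left(S \right)} = 2 - 15 = -13$)
$v = 54$ ($v = 49 - -5 = 49 + 5 = 54$)
$y = 6580$ ($y = \left(54 - 7\right) 140 = 47 \cdot 140 = 6580$)
$\frac{y}{F{\left(45 \right)}} = \frac{6580}{-13} = 6580 \left(- \frac{1}{13}\right) = - \frac{6580}{13}$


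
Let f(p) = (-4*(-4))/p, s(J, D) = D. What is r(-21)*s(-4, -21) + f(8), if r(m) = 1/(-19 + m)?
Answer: 101/40 ≈ 2.5250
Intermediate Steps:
f(p) = 16/p
r(-21)*s(-4, -21) + f(8) = -21/(-19 - 21) + 16/8 = -21/(-40) + 16*(⅛) = -1/40*(-21) + 2 = 21/40 + 2 = 101/40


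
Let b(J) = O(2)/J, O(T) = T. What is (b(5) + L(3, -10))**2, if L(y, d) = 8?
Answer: 1764/25 ≈ 70.560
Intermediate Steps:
b(J) = 2/J
(b(5) + L(3, -10))**2 = (2/5 + 8)**2 = (42/5)**2 = 1764/25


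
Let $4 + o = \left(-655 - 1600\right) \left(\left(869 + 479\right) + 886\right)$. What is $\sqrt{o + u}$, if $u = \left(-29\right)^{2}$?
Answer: $i \sqrt{5036833} \approx 2244.3 i$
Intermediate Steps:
$o = -5037674$ ($o = -4 + \left(-655 - 1600\right) \left(\left(869 + 479\right) + 886\right) = -4 - 2255 \left(1348 + 886\right) = -4 - 5037670 = -5037674$)
$u = 841$
$\sqrt{o + u} = \sqrt{-5037674 + 841} = \sqrt{-5036833} = i \sqrt{5036833}$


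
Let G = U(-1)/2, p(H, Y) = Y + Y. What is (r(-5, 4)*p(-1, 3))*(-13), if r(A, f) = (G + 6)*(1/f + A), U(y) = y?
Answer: 8151/4 ≈ 2037.8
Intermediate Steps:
p(H, Y) = 2*Y
G = -½ (G = -1/2 = -1*½ = -½ ≈ -0.50000)
r(A, f) = 11*A/2 + 11/(2*f) (r(A, f) = (-½ + 6)*(1/f + A) = 11*(A + 1/f)/2 = 11*A/2 + 11/(2*f))
(r(-5, 4)*p(-1, 3))*(-13) = (((11/2)*(1 - 5*4)/4)*(2*3))*(-13) = (((11/2)*(¼)*(1 - 20))*6)*(-13) = (((11/2)*(¼)*(-19))*6)*(-13) = -209/8*6*(-13) = -627/4*(-13) = 8151/4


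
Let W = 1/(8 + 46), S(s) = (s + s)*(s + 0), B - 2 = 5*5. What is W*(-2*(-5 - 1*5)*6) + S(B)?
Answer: 13142/9 ≈ 1460.2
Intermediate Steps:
B = 27 (B = 2 + 5*5 = 2 + 25 = 27)
S(s) = 2*s² (S(s) = (2*s)*s = 2*s²)
W = 1/54 ≈ 0.018519
W*(-2*(-5 - 1*5)*6) + S(B) = (-2*(-5 - 1*5)*6)/54 + 2*27² = (-2*(-5 - 5)*6)/54 + 2*729 = (-2*(-10)*6)/54 + 1458 = (20*6)/54 + 1458 = (1/54)*120 + 1458 = 20/9 + 1458 = 13142/9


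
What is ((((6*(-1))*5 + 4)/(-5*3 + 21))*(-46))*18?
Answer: 3588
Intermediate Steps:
((((6*(-1))*5 + 4)/(-5*3 + 21))*(-46))*18 = (((-6*5 + 4)/(-15 + 21))*(-46))*18 = (((-30 + 4)/6)*(-46))*18 = (-26*⅙*(-46))*18 = -13/3*(-46)*18 = (598/3)*18 = 3588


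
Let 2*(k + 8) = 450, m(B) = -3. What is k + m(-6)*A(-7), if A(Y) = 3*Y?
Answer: 280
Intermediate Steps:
k = 217 (k = -8 + (½)*450 = -8 + 225 = 217)
k + m(-6)*A(-7) = 217 - 9*(-7) = 217 - 3*(-21) = 217 + 63 = 280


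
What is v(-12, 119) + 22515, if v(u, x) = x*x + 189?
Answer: 36865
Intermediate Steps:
v(u, x) = 189 + x² (v(u, x) = x² + 189 = 189 + x²)
v(-12, 119) + 22515 = (189 + 119²) + 22515 = (189 + 14161) + 22515 = 14350 + 22515 = 36865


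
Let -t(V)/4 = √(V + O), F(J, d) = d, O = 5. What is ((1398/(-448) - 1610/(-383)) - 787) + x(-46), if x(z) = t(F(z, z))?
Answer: -67425381/85792 - 4*I*√41 ≈ -785.92 - 25.612*I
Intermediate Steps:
t(V) = -4*√(5 + V) (t(V) = -4*√(V + 5) = -4*√(5 + V))
x(z) = -4*√(5 + z)
((1398/(-448) - 1610/(-383)) - 787) + x(-46) = ((1398/(-448) - 1610/(-383)) - 787) - 4*√(5 - 46) = ((1398*(-1/448) - 1610*(-1/383)) - 787) - 4*I*√41 = ((-699/224 + 1610/383) - 787) - 4*I*√41 = (92923/85792 - 787) - 4*I*√41 = -67425381/85792 - 4*I*√41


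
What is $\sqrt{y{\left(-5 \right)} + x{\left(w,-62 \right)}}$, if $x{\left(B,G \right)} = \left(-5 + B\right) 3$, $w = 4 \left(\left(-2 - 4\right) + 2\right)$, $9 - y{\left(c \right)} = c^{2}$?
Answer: $i \sqrt{79} \approx 8.8882 i$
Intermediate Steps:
$y{\left(c \right)} = 9 - c^{2}$
$w = -16$ ($w = 4 \left(\left(-2 - 4\right) + 2\right) = 4 \left(-6 + 2\right) = 4 \left(-4\right) = -16$)
$x{\left(B,G \right)} = -15 + 3 B$
$\sqrt{y{\left(-5 \right)} + x{\left(w,-62 \right)}} = \sqrt{\left(9 - \left(-5\right)^{2}\right) + \left(-15 + 3 \left(-16\right)\right)} = \sqrt{\left(9 - 25\right) - 63} = \sqrt{-16 - 63} = \sqrt{-79} = i \sqrt{79}$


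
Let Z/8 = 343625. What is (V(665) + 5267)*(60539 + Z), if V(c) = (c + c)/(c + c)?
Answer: 14800651452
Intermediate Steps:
Z = 2749000 (Z = 8*343625 = 2749000)
V(c) = 1 (V(c) = (2*c)/((2*c)) = (2*c)*(1/(2*c)) = 1)
(V(665) + 5267)*(60539 + Z) = (1 + 5267)*(60539 + 2749000) = 5268*2809539 = 14800651452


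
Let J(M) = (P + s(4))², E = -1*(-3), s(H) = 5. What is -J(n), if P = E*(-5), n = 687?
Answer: -100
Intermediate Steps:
E = 3
P = -15 (P = 3*(-5) = -15)
J(M) = 100 (J(M) = (-15 + 5)² = (-10)² = 100)
-J(n) = -1*100 = -100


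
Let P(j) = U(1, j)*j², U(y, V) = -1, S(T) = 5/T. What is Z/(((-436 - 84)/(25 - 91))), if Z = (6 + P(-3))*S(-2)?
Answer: 99/104 ≈ 0.95192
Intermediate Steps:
P(j) = -j²
Z = 15/2 (Z = (6 - 1*(-3)²)*(5/(-2)) = (6 - 1*9)*(5*(-½)) = (6 - 9)*(-5/2) = -3*(-5/2) = 15/2 ≈ 7.5000)
Z/(((-436 - 84)/(25 - 91))) = 15/(2*(((-436 - 84)/(25 - 91)))) = 15/(2*((-520/(-66)))) = 15/(2*((-520*(-1/66)))) = 15/(2*(260/33)) = (15/2)*(33/260) = 99/104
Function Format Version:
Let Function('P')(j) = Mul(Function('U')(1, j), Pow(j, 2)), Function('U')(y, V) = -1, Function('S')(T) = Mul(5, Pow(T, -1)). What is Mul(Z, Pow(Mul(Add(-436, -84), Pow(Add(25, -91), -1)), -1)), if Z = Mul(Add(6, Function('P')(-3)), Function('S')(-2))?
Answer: Rational(99, 104) ≈ 0.95192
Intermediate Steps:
Function('P')(j) = Mul(-1, Pow(j, 2))
Z = Rational(15, 2) (Z = Mul(Add(6, Mul(-1, Pow(-3, 2))), Mul(5, Pow(-2, -1))) = Mul(Add(6, Mul(-1, 9)), Mul(5, Rational(-1, 2))) = Mul(Add(6, -9), Rational(-5, 2)) = Mul(-3, Rational(-5, 2)) = Rational(15, 2) ≈ 7.5000)
Mul(Z, Pow(Mul(Add(-436, -84), Pow(Add(25, -91), -1)), -1)) = Mul(Rational(15, 2), Pow(Mul(Add(-436, -84), Pow(Add(25, -91), -1)), -1)) = Mul(Rational(15, 2), Pow(Mul(-520, Pow(-66, -1)), -1)) = Mul(Rational(15, 2), Pow(Mul(-520, Rational(-1, 66)), -1)) = Mul(Rational(15, 2), Pow(Rational(260, 33), -1)) = Mul(Rational(15, 2), Rational(33, 260)) = Rational(99, 104)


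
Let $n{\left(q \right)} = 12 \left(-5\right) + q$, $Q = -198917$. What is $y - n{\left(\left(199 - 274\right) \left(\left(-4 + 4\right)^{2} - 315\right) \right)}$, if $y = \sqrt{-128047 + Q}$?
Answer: $-23565 + 2 i \sqrt{81741} \approx -23565.0 + 571.81 i$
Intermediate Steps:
$y = 2 i \sqrt{81741}$ ($y = \sqrt{-128047 - 198917} = \sqrt{-326964} = 2 i \sqrt{81741} \approx 571.81 i$)
$n{\left(q \right)} = -60 + q$
$y - n{\left(\left(199 - 274\right) \left(\left(-4 + 4\right)^{2} - 315\right) \right)} = 2 i \sqrt{81741} - \left(-60 + \left(199 - 274\right) \left(\left(-4 + 4\right)^{2} - 315\right)\right) = 2 i \sqrt{81741} - \left(-60 - 75 \left(0^{2} - 315\right)\right) = 2 i \sqrt{81741} - \left(-60 - 75 \left(0 - 315\right)\right) = 2 i \sqrt{81741} - \left(-60 - -23625\right) = 2 i \sqrt{81741} - \left(-60 + 23625\right) = 2 i \sqrt{81741} - 23565 = -23565 + 2 i \sqrt{81741}$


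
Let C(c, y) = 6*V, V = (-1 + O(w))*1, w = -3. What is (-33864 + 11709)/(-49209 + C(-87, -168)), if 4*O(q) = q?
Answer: 14770/32813 ≈ 0.45013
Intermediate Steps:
O(q) = q/4
V = -7/4 (V = (-1 + (1/4)*(-3))*1 = (-1 - 3/4)*1 = -7/4*1 = -7/4 ≈ -1.7500)
C(c, y) = -21/2 (C(c, y) = 6*(-7/4) = -21/2)
(-33864 + 11709)/(-49209 + C(-87, -168)) = (-33864 + 11709)/(-49209 - 21/2) = -22155/(-98439/2) = -22155*(-2/98439) = 14770/32813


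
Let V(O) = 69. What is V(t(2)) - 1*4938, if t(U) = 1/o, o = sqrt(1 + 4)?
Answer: -4869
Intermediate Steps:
o = sqrt(5) ≈ 2.2361
t(U) = sqrt(5)/5 (t(U) = 1/(sqrt(5)) = sqrt(5)/5)
V(t(2)) - 1*4938 = 69 - 1*4938 = 69 - 4938 = -4869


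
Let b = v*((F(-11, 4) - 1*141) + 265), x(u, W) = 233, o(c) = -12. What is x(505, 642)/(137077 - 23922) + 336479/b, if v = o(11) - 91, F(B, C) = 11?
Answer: -7614208276/314684055 ≈ -24.196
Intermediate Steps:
v = -103 (v = -12 - 91 = -103)
b = -13905 (b = -103*((11 - 1*141) + 265) = -103*((11 - 141) + 265) = -103*(-130 + 265) = -103*135 = -13905)
x(505, 642)/(137077 - 23922) + 336479/b = 233/(137077 - 23922) + 336479/(-13905) = 233/113155 + 336479*(-1/13905) = 233*(1/113155) - 336479/13905 = 233/113155 - 336479/13905 = -7614208276/314684055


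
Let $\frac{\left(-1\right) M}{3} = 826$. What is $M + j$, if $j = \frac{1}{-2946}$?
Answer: $- \frac{7300189}{2946} \approx -2478.0$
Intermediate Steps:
$M = -2478$ ($M = \left(-3\right) 826 = -2478$)
$j = - \frac{1}{2946} \approx -0.00033944$
$M + j = -2478 - \frac{1}{2946} = - \frac{7300189}{2946}$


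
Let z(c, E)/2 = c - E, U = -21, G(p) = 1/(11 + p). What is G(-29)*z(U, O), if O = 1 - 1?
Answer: 7/3 ≈ 2.3333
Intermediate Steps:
O = 0
z(c, E) = -2*E + 2*c (z(c, E) = 2*(c - E) = -2*E + 2*c)
G(-29)*z(U, O) = (-2*0 + 2*(-21))/(11 - 29) = (0 - 42)/(-18) = -1/18*(-42) = 7/3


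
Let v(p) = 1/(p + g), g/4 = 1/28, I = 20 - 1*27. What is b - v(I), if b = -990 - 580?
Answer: -75353/48 ≈ -1569.9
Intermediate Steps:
I = -7 (I = 20 - 27 = -7)
b = -1570
g = ⅐ (g = 4/28 = 4*(1/28) = ⅐ ≈ 0.14286)
v(p) = 1/(⅐ + p) (v(p) = 1/(p + ⅐) = 1/(⅐ + p))
b - v(I) = -1570 - 7/(1 + 7*(-7)) = -1570 - 7/(1 - 49) = -1570 - 7/(-48) = -1570 - 7*(-1)/48 = -1570 - 1*(-7/48) = -1570 + 7/48 = -75353/48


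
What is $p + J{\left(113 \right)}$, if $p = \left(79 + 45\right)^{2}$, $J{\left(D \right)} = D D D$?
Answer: $1458273$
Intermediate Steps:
$J{\left(D \right)} = D^{3}$ ($J{\left(D \right)} = D^{2} D = D^{3}$)
$p = 15376$ ($p = 124^{2} = 15376$)
$p + J{\left(113 \right)} = 15376 + 113^{3} = 15376 + 1442897 = 1458273$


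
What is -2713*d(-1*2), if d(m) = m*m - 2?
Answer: -5426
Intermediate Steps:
d(m) = -2 + m² (d(m) = m² - 2 = -2 + m²)
-2713*d(-1*2) = -2713*(-2 + (-1*2)²) = -2713*(-2 + (-2)²) = -2713*(-2 + 4) = -2713*2 = -5426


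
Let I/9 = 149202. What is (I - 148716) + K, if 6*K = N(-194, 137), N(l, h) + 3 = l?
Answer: 7164415/6 ≈ 1.1941e+6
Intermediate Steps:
I = 1342818 (I = 9*149202 = 1342818)
N(l, h) = -3 + l
K = -197/6 (K = (-3 - 194)/6 = (⅙)*(-197) = -197/6 ≈ -32.833)
(I - 148716) + K = (1342818 - 148716) - 197/6 = 1194102 - 197/6 = 7164415/6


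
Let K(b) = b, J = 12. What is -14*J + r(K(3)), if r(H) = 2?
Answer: -166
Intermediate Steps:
-14*J + r(K(3)) = -14*12 + 2 = -168 + 2 = -166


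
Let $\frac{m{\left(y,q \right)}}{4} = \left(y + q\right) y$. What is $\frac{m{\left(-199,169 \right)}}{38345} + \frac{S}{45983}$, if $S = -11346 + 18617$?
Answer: $\frac{275376107}{352643627} \approx 0.78089$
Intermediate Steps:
$S = 7271$
$m{\left(y,q \right)} = 4 y \left(q + y\right)$ ($m{\left(y,q \right)} = 4 \left(y + q\right) y = 4 \left(q + y\right) y = 4 y \left(q + y\right)$)
$\frac{m{\left(-199,169 \right)}}{38345} + \frac{S}{45983} = \frac{4 \left(-199\right) \left(169 - 199\right)}{38345} + \frac{7271}{45983} = 4 \left(-199\right) \left(-30\right) \frac{1}{38345} + 7271 \cdot \frac{1}{45983} = 23880 \cdot \frac{1}{38345} + \frac{7271}{45983} = \frac{4776}{7669} + \frac{7271}{45983} = \frac{275376107}{352643627}$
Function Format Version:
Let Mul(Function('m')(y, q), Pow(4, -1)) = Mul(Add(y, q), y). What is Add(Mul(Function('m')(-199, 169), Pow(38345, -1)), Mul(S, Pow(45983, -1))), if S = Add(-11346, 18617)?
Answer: Rational(275376107, 352643627) ≈ 0.78089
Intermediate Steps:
S = 7271
Function('m')(y, q) = Mul(4, y, Add(q, y)) (Function('m')(y, q) = Mul(4, Mul(Add(y, q), y)) = Mul(4, Mul(Add(q, y), y)) = Mul(4, Mul(y, Add(q, y))) = Mul(4, y, Add(q, y)))
Add(Mul(Function('m')(-199, 169), Pow(38345, -1)), Mul(S, Pow(45983, -1))) = Add(Mul(Mul(4, -199, Add(169, -199)), Pow(38345, -1)), Mul(7271, Pow(45983, -1))) = Add(Mul(Mul(4, -199, -30), Rational(1, 38345)), Mul(7271, Rational(1, 45983))) = Add(Mul(23880, Rational(1, 38345)), Rational(7271, 45983)) = Add(Rational(4776, 7669), Rational(7271, 45983)) = Rational(275376107, 352643627)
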